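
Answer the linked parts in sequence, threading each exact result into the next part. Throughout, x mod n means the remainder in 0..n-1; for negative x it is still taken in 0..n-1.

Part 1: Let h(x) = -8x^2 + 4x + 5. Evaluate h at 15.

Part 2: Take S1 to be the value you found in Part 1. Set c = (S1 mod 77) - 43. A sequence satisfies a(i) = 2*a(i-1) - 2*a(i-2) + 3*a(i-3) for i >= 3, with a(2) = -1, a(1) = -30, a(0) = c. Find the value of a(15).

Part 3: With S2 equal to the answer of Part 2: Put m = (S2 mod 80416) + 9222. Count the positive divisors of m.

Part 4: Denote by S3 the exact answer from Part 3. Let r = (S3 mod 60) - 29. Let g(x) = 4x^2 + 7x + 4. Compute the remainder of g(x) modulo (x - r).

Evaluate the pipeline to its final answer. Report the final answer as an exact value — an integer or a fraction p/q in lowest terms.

2329

Part 1: -8*(15)^2 + 4*(15)^1 + 5 = (-1800) + (60) + (5) = -1735; answer -1735
Part 2: S1 = -1735; c = -7; a(3) = 2*(-1) - 2*(-30) + 3*(-7) = 37; iterating: a(3)=37, a(4)=-14, a(5)=-105, a(6)=-71, a(7)=26, a(8)=-121, a(9)=-507, a(10)=-694, a(11)=-737, a(12)=-1607, a(13)=-3822, a(14)=-6641, a(15)=-10459; answer -10459
Part 3: S2 = -10459; m = 79179; 79179 = 3 * 26393; number of divisors = (1+1) * (1+1) = 4; answer 4
Part 4: S3 = 4; r = -25; remainder = value at the root: 4*(-25)^2 + 7*(-25)^1 + 4 = (2500) + (-175) + (4) = 2329; answer 2329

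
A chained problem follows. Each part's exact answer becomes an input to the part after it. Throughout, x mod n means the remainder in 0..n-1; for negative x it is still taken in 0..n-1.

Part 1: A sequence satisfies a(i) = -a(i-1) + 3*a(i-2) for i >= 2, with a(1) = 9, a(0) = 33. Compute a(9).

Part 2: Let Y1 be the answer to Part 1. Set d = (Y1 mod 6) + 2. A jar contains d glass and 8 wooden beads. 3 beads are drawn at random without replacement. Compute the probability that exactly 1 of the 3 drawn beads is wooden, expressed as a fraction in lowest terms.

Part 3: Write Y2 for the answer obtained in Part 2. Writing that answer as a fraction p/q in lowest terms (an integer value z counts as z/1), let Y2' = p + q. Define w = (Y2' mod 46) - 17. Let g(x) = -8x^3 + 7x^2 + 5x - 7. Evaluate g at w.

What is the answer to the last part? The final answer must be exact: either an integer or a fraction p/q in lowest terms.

-169995

Part 1: a(2) = -1*(9) + 3*(33) = 90; iterating: a(2)=90, a(3)=-63, a(4)=333, a(5)=-522, a(6)=1521, a(7)=-3087, a(8)=7650, a(9)=-16911; answer -16911
Part 2: Y1 = -16911; d = 5; total draws C(13,3) = 286; favorable C(8,1)*C(5,2) = 80; P = 40/143; answer 40/143
Part 3: Y2 = 40/143; threaded value p + q = 183; w = 28; -8*(28)^3 + 7*(28)^2 + 5*(28)^1 - 7 = (-175616) + (5488) + (140) + (-7) = -169995; answer -169995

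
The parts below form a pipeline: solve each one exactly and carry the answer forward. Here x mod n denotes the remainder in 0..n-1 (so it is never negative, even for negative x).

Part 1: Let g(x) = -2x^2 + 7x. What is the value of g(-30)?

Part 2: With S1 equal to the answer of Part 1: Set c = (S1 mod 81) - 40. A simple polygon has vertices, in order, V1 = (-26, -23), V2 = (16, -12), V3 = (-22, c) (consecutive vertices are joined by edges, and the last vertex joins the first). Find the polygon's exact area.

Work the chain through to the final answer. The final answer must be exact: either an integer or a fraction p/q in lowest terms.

Part 1: -2*(-30)^2 + 7*(-30)^1 = (-1800) + (-210) = -2010; answer -2010
Part 2: S1 = -2010; c = -25; cross terms: (-26*-12 - 16*-23)=680, (16*-25 - -22*-12)=-664, (-22*-23 - -26*-25)=-144; twice the area = |-128| = 128; area = 64; answer 64

64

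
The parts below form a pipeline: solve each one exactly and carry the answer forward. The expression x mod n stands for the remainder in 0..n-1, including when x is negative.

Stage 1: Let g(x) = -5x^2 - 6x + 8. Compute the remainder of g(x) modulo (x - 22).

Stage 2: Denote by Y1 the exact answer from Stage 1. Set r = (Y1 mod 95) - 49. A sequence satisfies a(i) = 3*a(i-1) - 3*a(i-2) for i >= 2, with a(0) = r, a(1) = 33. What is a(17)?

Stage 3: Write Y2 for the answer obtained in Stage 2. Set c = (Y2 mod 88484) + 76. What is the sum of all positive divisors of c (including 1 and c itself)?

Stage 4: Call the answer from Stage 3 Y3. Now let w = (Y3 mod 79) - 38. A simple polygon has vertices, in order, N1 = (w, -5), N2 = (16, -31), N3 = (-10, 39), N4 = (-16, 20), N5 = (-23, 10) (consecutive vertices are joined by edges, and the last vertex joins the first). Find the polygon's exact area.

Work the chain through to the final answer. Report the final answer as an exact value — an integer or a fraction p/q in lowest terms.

1889/2

Stage 1: remainder = value at the root: -5*(22)^2 - 6*(22)^1 + 8 = (-2420) + (-132) + (8) = -2544; answer -2544
Stage 2: Y1 = -2544; r = -28; a(2) = 3*(33) - 3*(-28) = 183; iterating: a(2)=183, a(3)=450, a(4)=801, a(5)=1053, a(6)=756, a(7)=-891, a(8)=-4941, a(9)=-12150, a(10)=-21627, a(11)=-28431, a(12)=-20412, a(13)=24057, a(14)=133407, a(15)=328050, a(16)=583929, a(17)=767637; answer 767637
Stage 3: Y2 = 767637; c = 59841; 59841 = 3^2 * 61 * 109; sigma = (1 + 3 + 9) * (1 + 61) * (1 + 109) = 13 * 62 * 110 = 88660; answer 88660
Stage 4: Y3 = 88660; w = -16; cross terms: (-16*-31 - 16*-5)=576, (16*39 - -10*-31)=314, (-10*20 - -16*39)=424, (-16*10 - -23*20)=300, (-23*-5 - -16*10)=275; twice the area = |1889| = 1889; area = 1889/2; answer 1889/2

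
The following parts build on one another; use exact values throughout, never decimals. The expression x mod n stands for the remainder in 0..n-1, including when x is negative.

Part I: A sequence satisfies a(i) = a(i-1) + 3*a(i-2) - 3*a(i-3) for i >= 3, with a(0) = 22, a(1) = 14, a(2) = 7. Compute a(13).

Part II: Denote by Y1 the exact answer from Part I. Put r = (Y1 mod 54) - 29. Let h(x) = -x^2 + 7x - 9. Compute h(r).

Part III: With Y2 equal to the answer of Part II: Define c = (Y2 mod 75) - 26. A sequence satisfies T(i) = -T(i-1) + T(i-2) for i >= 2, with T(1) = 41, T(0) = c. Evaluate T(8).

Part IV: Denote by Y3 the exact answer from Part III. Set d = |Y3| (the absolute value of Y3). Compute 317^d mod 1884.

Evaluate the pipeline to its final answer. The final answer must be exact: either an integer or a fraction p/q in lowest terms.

1717

Part I: a(3) = 1*(7) + 3*(14) - 3*(22) = -17; iterating: a(3)=-17, a(4)=-38, a(5)=-110, a(6)=-173, a(7)=-389, a(8)=-578, a(9)=-1226, a(10)=-1793, a(11)=-3737, a(12)=-5438, a(13)=-11270; answer -11270
Part II: Y1 = -11270; r = -13; -1*(-13)^2 + 7*(-13)^1 - 9 = (-169) + (-91) + (-9) = -269; answer -269
Part III: Y2 = -269; c = 5; T(2) = -1*(41) + 1*(5) = -36; iterating: T(2)=-36, T(3)=77, T(4)=-113, T(5)=190, T(6)=-303, T(7)=493, T(8)=-796; answer -796
Part IV: Y3 = -796; d = 796; squarings mod 1884: 317^1=317, 317^2=637, 317^4=709, 317^8=1537, 317^16=1717, 317^32=1513, 317^64=109, 317^128=577, 317^256=1345, 317^512=385; 317^796 = 317^4 * 317^8 * 317^16 * 317^256 * 317^512 = 1717 (mod 1884); answer 1717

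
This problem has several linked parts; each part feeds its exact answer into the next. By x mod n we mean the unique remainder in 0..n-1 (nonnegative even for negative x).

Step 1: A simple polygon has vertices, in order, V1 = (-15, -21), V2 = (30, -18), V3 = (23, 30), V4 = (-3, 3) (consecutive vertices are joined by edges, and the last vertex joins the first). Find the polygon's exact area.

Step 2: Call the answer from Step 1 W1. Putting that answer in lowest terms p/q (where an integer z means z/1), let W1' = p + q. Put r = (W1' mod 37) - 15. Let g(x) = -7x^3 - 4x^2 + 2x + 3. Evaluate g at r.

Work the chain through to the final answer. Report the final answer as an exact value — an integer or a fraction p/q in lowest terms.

Step 1: cross terms: (-15*-18 - 30*-21)=900, (30*30 - 23*-18)=1314, (23*3 - -3*30)=159, (-3*-21 - -15*3)=108; twice the area = |2481| = 2481; area = 2481/2; answer 2481/2
Step 2: W1 = 2481/2; threaded value p + q = 2483; r = -11; -7*(-11)^3 - 4*(-11)^2 + 2*(-11)^1 + 3 = (9317) + (-484) + (-22) + (3) = 8814; answer 8814

8814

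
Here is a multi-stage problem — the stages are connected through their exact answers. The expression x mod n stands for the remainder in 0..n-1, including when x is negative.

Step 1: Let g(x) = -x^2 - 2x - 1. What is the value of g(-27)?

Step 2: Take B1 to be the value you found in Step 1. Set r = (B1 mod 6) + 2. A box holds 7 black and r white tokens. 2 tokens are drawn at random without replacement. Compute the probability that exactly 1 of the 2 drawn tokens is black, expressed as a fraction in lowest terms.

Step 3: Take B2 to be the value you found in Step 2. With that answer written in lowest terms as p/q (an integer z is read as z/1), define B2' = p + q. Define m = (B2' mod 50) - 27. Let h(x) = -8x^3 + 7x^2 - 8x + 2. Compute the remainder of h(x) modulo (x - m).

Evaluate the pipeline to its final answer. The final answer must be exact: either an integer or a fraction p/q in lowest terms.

-1522

Step 1: -1*(-27)^2 - 2*(-27)^1 - 1 = (-729) + (54) + (-1) = -676; answer -676
Step 2: B1 = -676; r = 4; total draws C(11,2) = 55; favorable C(7,1)*C(4,1) = 28; P = 28/55; answer 28/55
Step 3: B2 = 28/55; threaded value p + q = 83; m = 6; remainder = value at the root: -8*(6)^3 + 7*(6)^2 - 8*(6)^1 + 2 = (-1728) + (252) + (-48) + (2) = -1522; answer -1522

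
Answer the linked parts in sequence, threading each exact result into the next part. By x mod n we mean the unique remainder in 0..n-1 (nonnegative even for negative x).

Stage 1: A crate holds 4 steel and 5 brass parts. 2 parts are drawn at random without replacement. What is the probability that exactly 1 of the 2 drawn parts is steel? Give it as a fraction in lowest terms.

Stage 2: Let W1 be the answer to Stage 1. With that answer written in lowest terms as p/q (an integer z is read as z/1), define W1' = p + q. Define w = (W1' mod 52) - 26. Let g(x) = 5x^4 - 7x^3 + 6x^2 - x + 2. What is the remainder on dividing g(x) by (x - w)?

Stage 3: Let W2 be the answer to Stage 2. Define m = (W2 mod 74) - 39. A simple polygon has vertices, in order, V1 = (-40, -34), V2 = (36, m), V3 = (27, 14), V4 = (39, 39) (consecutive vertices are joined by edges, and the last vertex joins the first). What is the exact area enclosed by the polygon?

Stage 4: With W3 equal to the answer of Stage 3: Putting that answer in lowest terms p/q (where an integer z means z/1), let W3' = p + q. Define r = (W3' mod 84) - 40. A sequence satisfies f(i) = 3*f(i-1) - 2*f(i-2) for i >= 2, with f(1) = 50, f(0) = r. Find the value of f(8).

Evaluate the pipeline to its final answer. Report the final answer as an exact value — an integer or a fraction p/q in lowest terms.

Stage 1: total draws C(9,2) = 36; favorable C(4,1)*C(5,1) = 20; P = 5/9; answer 5/9
Stage 2: W1 = 5/9; threaded value p + q = 14; w = -12; remainder = value at the root: 5*(-12)^4 - 7*(-12)^3 + 6*(-12)^2 - 1*(-12)^1 + 2 = (103680) + (12096) + (864) + (12) + (2) = 116654; answer 116654
Stage 3: W2 = 116654; m = -9; cross terms: (-40*-9 - 36*-34)=1584, (36*14 - 27*-9)=747, (27*39 - 39*14)=507, (39*-34 - -40*39)=234; twice the area = |3072| = 3072; area = 1536; answer 1536
Stage 4: W3 = 1536; threaded value p + q = 1537; r = -15; f(2) = 3*(50) - 2*(-15) = 180; iterating: f(2)=180, f(3)=440, f(4)=960, f(5)=2000, f(6)=4080, f(7)=8240, f(8)=16560; answer 16560

16560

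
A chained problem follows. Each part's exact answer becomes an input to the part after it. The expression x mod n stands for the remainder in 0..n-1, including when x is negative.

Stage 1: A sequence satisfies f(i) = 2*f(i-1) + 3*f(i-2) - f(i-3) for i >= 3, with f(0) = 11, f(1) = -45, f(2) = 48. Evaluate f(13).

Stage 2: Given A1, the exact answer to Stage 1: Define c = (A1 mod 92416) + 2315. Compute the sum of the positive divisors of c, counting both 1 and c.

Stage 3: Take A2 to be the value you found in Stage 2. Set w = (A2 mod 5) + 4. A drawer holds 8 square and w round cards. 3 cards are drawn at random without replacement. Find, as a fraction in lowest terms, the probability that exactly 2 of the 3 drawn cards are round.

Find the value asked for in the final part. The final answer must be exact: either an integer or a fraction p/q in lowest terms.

40/143

Stage 1: f(3) = 2*(48) + 3*(-45) - 1*(11) = -50; iterating: f(3)=-50, f(4)=89, f(5)=-20, f(6)=277, f(7)=405, f(8)=1661, f(9)=4260, f(10)=13098, f(11)=37315, f(12)=109664, f(13)=318175; answer 318175
Stage 2: A1 = 318175; c = 43242; 43242 = 2 * 3 * 7207; sigma = (1 + 2) * (1 + 3) * (1 + 7207) = 3 * 4 * 7208 = 86496; answer 86496
Stage 3: A2 = 86496; w = 5; total draws C(13,3) = 286; favorable C(5,2)*C(8,1) = 80; P = 40/143; answer 40/143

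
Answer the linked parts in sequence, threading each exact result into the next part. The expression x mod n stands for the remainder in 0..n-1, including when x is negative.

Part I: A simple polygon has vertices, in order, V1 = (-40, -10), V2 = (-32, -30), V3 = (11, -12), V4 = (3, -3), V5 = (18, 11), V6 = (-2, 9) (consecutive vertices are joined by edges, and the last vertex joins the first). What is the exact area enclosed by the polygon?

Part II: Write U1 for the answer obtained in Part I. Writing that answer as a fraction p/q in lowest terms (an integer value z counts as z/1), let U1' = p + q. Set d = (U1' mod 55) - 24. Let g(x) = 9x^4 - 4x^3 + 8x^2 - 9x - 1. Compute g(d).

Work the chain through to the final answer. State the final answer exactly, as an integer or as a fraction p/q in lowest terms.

Part I: cross terms: (-40*-30 - -32*-10)=880, (-32*-12 - 11*-30)=714, (11*-3 - 3*-12)=3, (3*11 - 18*-3)=87, (18*9 - -2*11)=184, (-2*-10 - -40*9)=380; twice the area = |2248| = 2248; area = 1124; answer 1124
Part II: U1 = 1124; threaded value p + q = 1125; d = 1; 9*(1)^4 - 4*(1)^3 + 8*(1)^2 - 9*(1)^1 - 1 = (9) + (-4) + (8) + (-9) + (-1) = 3; answer 3

3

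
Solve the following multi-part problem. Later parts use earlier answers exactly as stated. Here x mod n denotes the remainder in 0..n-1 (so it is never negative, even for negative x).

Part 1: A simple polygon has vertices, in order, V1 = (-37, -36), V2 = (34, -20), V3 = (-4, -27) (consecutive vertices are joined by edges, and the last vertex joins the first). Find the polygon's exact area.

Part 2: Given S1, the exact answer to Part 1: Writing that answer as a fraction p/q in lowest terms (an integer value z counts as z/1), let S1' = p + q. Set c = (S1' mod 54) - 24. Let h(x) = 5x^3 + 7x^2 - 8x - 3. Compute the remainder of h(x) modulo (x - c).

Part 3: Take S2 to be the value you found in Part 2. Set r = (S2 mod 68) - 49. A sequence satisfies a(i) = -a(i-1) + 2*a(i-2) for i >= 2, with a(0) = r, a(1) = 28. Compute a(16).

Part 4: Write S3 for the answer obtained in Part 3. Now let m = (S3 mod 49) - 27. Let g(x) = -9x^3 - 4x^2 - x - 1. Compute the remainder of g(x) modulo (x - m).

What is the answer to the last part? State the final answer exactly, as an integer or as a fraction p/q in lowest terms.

-85135

Part 1: cross terms: (-37*-20 - 34*-36)=1964, (34*-27 - -4*-20)=-998, (-4*-36 - -37*-27)=-855; twice the area = |111| = 111; area = 111/2; answer 111/2
Part 2: S1 = 111/2; threaded value p + q = 113; c = -19; remainder = value at the root: 5*(-19)^3 + 7*(-19)^2 - 8*(-19)^1 - 3 = (-34295) + (2527) + (152) + (-3) = -31619; answer -31619
Part 3: S2 = -31619; r = -48; a(2) = -1*(28) + 2*(-48) = -124; iterating: a(2)=-124, a(3)=180, a(4)=-428, a(5)=788, a(6)=-1644, a(7)=3220, a(8)=-6508, a(9)=12948, a(10)=-25964, a(11)=51860, a(12)=-103788, a(13)=207508, a(14)=-415084, a(15)=830100, a(16)=-1660268; answer -1660268
Part 4: S3 = -1660268; m = 21; remainder = value at the root: -9*(21)^3 - 4*(21)^2 - 1*(21)^1 - 1 = (-83349) + (-1764) + (-21) + (-1) = -85135; answer -85135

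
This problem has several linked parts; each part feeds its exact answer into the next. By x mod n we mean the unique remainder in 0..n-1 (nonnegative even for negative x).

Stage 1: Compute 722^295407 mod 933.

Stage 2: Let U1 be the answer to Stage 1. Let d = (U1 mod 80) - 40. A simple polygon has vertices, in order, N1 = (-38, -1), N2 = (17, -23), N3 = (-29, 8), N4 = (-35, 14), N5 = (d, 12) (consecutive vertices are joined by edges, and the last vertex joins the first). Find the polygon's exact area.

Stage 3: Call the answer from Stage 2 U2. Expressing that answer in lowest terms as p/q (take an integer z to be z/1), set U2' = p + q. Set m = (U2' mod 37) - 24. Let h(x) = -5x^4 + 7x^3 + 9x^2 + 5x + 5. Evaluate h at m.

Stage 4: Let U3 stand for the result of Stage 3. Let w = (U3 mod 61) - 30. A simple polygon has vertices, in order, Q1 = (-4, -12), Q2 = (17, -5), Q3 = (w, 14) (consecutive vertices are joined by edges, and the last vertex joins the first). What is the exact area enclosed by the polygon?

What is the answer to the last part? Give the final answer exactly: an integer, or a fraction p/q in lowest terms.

637/2

Stage 1: squarings mod 933: 722^1=722, 722^2=670, 722^4=127, 722^8=268, 722^16=916, 722^32=289, 722^64=484, 722^128=73, 722^256=664, 722^512=520, 722^1024=763, 722^2048=910, 722^4096=529, 722^8192=874, 722^16384=682, 722^32768=490, 722^65536=319, 722^131072=64, 722^262144=364; 722^295407 = 722^1 * 722^2 * 722^4 * 722^8 * 722^32 * 722^64 * 722^128 * 722^256 * 722^32768 * 722^262144 = 563 (mod 933); answer 563
Stage 2: U1 = 563; d = -37; cross terms: (-38*-23 - 17*-1)=891, (17*8 - -29*-23)=-531, (-29*14 - -35*8)=-126, (-35*12 - -37*14)=98, (-37*-1 - -38*12)=493; twice the area = |825| = 825; area = 825/2; answer 825/2
Stage 3: U2 = 825/2; threaded value p + q = 827; m = -11; -5*(-11)^4 + 7*(-11)^3 + 9*(-11)^2 + 5*(-11)^1 + 5 = (-73205) + (-9317) + (1089) + (-55) + (5) = -81483; answer -81483
Stage 4: U3 = -81483; w = -17; cross terms: (-4*-5 - 17*-12)=224, (17*14 - -17*-5)=153, (-17*-12 - -4*14)=260; twice the area = |637| = 637; area = 637/2; answer 637/2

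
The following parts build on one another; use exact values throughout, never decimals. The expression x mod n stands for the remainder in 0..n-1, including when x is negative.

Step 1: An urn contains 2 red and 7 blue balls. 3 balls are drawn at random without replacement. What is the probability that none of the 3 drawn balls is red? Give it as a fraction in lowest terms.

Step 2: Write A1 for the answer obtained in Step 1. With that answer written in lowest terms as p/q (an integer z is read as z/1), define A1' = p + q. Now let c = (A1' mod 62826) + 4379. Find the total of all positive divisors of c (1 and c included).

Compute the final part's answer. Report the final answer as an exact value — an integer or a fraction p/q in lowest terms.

Step 1: total draws C(9,3) = 84; favorable C(7,3) = 35; P = 5/12; answer 5/12
Step 2: A1 = 5/12; threaded value p + q = 17; c = 4396; 4396 = 2^2 * 7 * 157; sigma = (1 + 2 + 4) * (1 + 7) * (1 + 157) = 7 * 8 * 158 = 8848; answer 8848

8848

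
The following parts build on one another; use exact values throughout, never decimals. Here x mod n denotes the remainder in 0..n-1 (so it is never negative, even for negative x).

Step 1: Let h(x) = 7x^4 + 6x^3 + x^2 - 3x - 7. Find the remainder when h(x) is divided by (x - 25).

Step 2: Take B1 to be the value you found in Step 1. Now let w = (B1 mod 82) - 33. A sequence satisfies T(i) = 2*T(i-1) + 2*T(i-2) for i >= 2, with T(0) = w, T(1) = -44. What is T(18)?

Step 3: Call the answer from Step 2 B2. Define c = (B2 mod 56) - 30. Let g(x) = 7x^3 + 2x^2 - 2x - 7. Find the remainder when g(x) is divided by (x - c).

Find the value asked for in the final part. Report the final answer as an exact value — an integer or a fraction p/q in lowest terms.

-73531

Step 1: remainder = value at the root: 7*(25)^4 + 6*(25)^3 + 1*(25)^2 - 3*(25)^1 - 7 = (2734375) + (93750) + (625) + (-75) + (-7) = 2828668; answer 2828668
Step 2: B1 = 2828668; w = 45; T(2) = 2*(-44) + 2*(45) = 2; iterating: T(2)=2, T(3)=-84, T(4)=-164, T(5)=-496, T(6)=-1320, T(7)=-3632, T(8)=-9904, T(9)=-27072, T(10)=-73952, T(11)=-202048, T(12)=-552000, T(13)=-1508096, T(14)=-4120192, T(15)=-11256576, T(16)=-30753536, T(17)=-84020224, T(18)=-229547520; answer -229547520
Step 3: B2 = -229547520; c = -22; remainder = value at the root: 7*(-22)^3 + 2*(-22)^2 - 2*(-22)^1 - 7 = (-74536) + (968) + (44) + (-7) = -73531; answer -73531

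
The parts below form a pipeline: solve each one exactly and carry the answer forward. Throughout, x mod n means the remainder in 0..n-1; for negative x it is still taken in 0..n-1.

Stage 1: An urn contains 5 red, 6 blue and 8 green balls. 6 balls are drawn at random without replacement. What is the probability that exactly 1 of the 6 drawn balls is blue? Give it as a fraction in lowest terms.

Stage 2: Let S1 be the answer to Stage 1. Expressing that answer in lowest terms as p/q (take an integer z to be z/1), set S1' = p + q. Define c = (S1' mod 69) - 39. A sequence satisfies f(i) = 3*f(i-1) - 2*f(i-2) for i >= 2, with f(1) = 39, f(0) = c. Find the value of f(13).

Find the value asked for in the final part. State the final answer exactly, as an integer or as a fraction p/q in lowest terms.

Stage 1: total draws C(19,6) = 27132; favorable C(6,1)*C(13,5) = 7722; P = 1287/4522; answer 1287/4522
Stage 2: S1 = 1287/4522; threaded value p + q = 5809; c = -26; f(2) = 3*(39) - 2*(-26) = 169; iterating: f(2)=169, f(3)=429, f(4)=949, f(5)=1989, f(6)=4069, f(7)=8229, f(8)=16549, f(9)=33189, f(10)=66469, f(11)=133029, f(12)=266149, f(13)=532389; answer 532389

532389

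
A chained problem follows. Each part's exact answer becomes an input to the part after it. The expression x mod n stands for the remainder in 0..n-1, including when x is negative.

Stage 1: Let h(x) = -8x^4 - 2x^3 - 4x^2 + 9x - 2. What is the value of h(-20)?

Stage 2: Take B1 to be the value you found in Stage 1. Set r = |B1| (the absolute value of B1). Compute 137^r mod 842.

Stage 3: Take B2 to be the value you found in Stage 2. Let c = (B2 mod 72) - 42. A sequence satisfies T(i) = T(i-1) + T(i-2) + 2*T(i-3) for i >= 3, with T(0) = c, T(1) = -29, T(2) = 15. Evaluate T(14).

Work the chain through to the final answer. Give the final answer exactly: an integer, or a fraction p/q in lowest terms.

-35085

Stage 1: -8*(-20)^4 - 2*(-20)^3 - 4*(-20)^2 + 9*(-20)^1 - 2 = (-1280000) + (16000) + (-1600) + (-180) + (-2) = -1265782; answer -1265782
Stage 2: B1 = -1265782; r = 1265782; squarings mod 842: 137^1=137, 137^2=245, 137^4=243, 137^8=109, 137^16=93, 137^32=229, 137^64=237, 137^128=597, 137^256=243, 137^512=109, 137^1024=93, 137^2048=229, 137^4096=237, 137^8192=597, 137^16384=243, 137^32768=109, 137^65536=93, 137^131072=229, 137^262144=237, 137^524288=597, 137^1048576=243; 137^1265782 = 137^2 * 137^4 * 137^16 * 137^32 * 137^64 * 137^4096 * 137^16384 * 137^65536 * 137^131072 * 137^1048576 = 401 (mod 842); answer 401
Stage 3: B2 = 401; c = -1; T(3) = 1*(15) + 1*(-29) + 2*(-1) = -16; iterating: T(3)=-16, T(4)=-59, T(5)=-45, T(6)=-136, T(7)=-299, T(8)=-525, T(9)=-1096, T(10)=-2219, T(11)=-4365, T(12)=-8776, T(13)=-17579, T(14)=-35085; answer -35085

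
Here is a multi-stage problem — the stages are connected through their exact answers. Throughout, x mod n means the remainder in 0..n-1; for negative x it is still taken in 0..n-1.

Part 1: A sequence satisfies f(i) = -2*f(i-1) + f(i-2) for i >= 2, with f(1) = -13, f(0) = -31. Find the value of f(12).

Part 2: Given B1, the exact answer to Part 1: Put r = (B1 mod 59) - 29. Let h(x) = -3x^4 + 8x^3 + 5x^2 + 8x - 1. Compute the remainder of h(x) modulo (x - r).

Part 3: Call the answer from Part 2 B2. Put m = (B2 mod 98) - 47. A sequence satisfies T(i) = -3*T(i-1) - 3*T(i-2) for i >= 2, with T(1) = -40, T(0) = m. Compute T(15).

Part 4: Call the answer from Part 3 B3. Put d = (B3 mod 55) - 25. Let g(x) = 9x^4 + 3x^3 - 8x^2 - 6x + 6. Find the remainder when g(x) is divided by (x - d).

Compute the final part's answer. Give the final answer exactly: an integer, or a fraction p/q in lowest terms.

Part 1: f(2) = -2*(-13) + 1*(-31) = -5; iterating: f(2)=-5, f(3)=-3, f(4)=1, f(5)=-5, f(6)=11, f(7)=-27, f(8)=65, f(9)=-157, f(10)=379, f(11)=-915, f(12)=2209; answer 2209
Part 2: B1 = 2209; r = -3; remainder = value at the root: -3*(-3)^4 + 8*(-3)^3 + 5*(-3)^2 + 8*(-3)^1 - 1 = (-243) + (-216) + (45) + (-24) + (-1) = -439; answer -439
Part 3: B2 = -439; m = 4; T(2) = -3*(-40) - 3*(4) = 108; iterating: T(2)=108, T(3)=-204, T(4)=288, T(5)=-252, T(6)=-108, T(7)=1080, T(8)=-2916, T(9)=5508, T(10)=-7776, T(11)=6804, T(12)=2916, T(13)=-29160, T(14)=78732, T(15)=-148716; answer -148716
Part 4: B3 = -148716; d = -21; remainder = value at the root: 9*(-21)^4 + 3*(-21)^3 - 8*(-21)^2 - 6*(-21)^1 + 6 = (1750329) + (-27783) + (-3528) + (126) + (6) = 1719150; answer 1719150

1719150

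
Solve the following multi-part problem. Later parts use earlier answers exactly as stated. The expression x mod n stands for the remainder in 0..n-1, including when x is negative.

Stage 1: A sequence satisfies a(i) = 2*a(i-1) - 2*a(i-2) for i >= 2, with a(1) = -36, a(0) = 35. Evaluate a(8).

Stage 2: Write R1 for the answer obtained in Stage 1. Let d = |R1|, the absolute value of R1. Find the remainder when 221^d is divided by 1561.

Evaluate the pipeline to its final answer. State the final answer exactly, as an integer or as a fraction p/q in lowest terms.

Stage 1: a(2) = 2*(-36) - 2*(35) = -142; iterating: a(2)=-142, a(3)=-212, a(4)=-140, a(5)=144, a(6)=568, a(7)=848, a(8)=560; answer 560
Stage 2: R1 = 560; d = 560; squarings mod 1561: 221^1=221, 221^2=450, 221^4=1131, 221^8=702, 221^16=1089, 221^32=1122, 221^64=718, 221^128=394, 221^256=697, 221^512=338; 221^560 = 221^16 * 221^32 * 221^512 = 478 (mod 1561); answer 478

478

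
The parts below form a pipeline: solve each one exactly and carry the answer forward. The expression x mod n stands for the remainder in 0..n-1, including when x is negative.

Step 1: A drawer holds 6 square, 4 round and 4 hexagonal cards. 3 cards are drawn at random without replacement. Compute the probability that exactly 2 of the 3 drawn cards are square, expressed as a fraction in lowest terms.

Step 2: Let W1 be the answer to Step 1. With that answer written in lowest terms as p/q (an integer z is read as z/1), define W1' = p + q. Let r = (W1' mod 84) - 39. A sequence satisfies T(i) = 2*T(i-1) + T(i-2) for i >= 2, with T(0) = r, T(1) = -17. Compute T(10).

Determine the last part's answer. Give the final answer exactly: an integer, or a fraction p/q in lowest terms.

Step 1: total draws C(14,3) = 364; favorable C(6,2)*C(8,1) = 120; P = 30/91; answer 30/91
Step 2: W1 = 30/91; threaded value p + q = 121; r = -2; T(2) = 2*(-17) + 1*(-2) = -36; iterating: T(2)=-36, T(3)=-89, T(4)=-214, T(5)=-517, T(6)=-1248, T(7)=-3013, T(8)=-7274, T(9)=-17561, T(10)=-42396; answer -42396

-42396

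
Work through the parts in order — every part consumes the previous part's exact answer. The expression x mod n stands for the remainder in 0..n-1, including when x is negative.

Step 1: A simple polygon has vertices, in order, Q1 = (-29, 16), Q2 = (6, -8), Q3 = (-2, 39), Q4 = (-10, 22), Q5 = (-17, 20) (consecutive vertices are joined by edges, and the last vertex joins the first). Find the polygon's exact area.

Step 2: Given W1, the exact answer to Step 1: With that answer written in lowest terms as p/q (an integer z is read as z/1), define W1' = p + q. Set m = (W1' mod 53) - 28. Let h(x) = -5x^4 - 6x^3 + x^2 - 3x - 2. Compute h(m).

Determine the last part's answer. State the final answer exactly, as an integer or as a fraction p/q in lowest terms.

Step 1: cross terms: (-29*-8 - 6*16)=136, (6*39 - -2*-8)=218, (-2*22 - -10*39)=346, (-10*20 - -17*22)=174, (-17*16 - -29*20)=308; twice the area = |1182| = 1182; area = 591; answer 591
Step 2: W1 = 591; threaded value p + q = 592; m = -19; -5*(-19)^4 - 6*(-19)^3 + 1*(-19)^2 - 3*(-19)^1 - 2 = (-651605) + (41154) + (361) + (57) + (-2) = -610035; answer -610035

-610035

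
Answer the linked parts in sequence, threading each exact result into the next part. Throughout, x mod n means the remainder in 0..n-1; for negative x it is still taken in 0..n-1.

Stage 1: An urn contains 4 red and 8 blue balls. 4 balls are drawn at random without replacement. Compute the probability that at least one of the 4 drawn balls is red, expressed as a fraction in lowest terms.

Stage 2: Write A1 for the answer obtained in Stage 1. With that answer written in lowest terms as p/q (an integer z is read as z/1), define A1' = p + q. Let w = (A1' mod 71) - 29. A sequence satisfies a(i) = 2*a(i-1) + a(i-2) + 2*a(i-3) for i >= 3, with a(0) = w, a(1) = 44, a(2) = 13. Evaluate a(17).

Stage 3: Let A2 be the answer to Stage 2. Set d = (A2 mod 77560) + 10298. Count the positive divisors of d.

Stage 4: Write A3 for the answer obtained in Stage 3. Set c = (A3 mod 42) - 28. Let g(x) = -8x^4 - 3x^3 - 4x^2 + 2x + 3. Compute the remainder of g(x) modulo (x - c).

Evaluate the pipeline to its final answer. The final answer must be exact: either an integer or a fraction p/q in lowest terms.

-161301

Stage 1: total draws C(12,4) = 495; complement C(8,4) = 70; favorable 495 - 70 = 425; P = 85/99; answer 85/99
Stage 2: A1 = 85/99; threaded value p + q = 184; w = 13; a(3) = 2*(13) + 1*(44) + 2*(13) = 96; iterating: a(3)=96, a(4)=293, a(5)=708, a(6)=1901, a(7)=5096, a(8)=13509, a(9)=35916, a(10)=95533, a(11)=254000, a(12)=675365, a(13)=1795796, a(14)=4774957, a(15)=12696440, a(16)=33759429, a(17)=89765212; answer 89765212
Stage 3: A2 = 89765212; d = 38590; 38590 = 2 * 5 * 17 * 227; number of divisors = (1+1) * (1+1) * (1+1) * (1+1) = 16; answer 16
Stage 4: A3 = 16; c = -12; remainder = value at the root: -8*(-12)^4 - 3*(-12)^3 - 4*(-12)^2 + 2*(-12)^1 + 3 = (-165888) + (5184) + (-576) + (-24) + (3) = -161301; answer -161301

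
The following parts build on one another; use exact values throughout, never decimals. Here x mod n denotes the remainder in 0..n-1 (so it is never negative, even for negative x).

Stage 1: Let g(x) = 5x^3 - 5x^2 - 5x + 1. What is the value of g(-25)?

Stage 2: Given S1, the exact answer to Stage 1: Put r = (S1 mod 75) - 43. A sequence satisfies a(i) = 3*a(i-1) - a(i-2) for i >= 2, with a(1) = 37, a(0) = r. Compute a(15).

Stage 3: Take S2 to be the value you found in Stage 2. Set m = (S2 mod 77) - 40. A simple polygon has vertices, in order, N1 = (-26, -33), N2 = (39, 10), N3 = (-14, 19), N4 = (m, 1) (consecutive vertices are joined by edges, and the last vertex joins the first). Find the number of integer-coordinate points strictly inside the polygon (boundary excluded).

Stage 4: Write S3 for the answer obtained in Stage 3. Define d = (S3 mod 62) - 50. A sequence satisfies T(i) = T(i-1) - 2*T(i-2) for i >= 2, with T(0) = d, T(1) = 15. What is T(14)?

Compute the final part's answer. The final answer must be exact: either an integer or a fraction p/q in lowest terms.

Stage 1: 5*(-25)^3 - 5*(-25)^2 - 5*(-25)^1 + 1 = (-78125) + (-3125) + (125) + (1) = -81124; answer -81124
Stage 2: S1 = -81124; r = -17; a(2) = 3*(37) - 1*(-17) = 128; iterating: a(2)=128, a(3)=347, a(4)=913, a(5)=2392, a(6)=6263, a(7)=16397, a(8)=42928, a(9)=112387, a(10)=294233, a(11)=770312, a(12)=2016703, a(13)=5279797, a(14)=13822688, a(15)=36188267; answer 36188267
Stage 3: S2 = 36188267; m = -2; cross terms: (-26*10 - 39*-33)=1027, (39*19 - -14*10)=881, (-14*1 - -2*19)=24, (-2*-33 - -26*1)=92; twice the area = |2024| = 2024; area = 1012; boundary points = 1 + 1 + 6 + 2 = 10; strictly interior points = area - boundary/2 + 1 = 1008; answer 1008
Stage 4: S3 = 1008; d = -34; T(2) = 1*(15) - 2*(-34) = 83; iterating: T(2)=83, T(3)=53, T(4)=-113, T(5)=-219, T(6)=7, T(7)=445, T(8)=431, T(9)=-459, T(10)=-1321, T(11)=-403, T(12)=2239, T(13)=3045, T(14)=-1433; answer -1433

-1433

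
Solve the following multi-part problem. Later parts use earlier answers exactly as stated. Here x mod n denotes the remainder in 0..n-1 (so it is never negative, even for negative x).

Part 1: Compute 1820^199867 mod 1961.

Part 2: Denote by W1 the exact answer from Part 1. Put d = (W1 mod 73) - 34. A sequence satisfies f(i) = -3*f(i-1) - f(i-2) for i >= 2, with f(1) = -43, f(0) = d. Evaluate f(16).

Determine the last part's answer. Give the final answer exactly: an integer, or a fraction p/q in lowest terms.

Part 1: squarings mod 1961: 1820^1=1820, 1820^2=271, 1820^4=884, 1820^8=978, 1820^16=1477, 1820^32=897, 1820^64=599, 1820^128=1899, 1820^256=1883, 1820^512=201, 1820^1024=1181, 1820^2048=490, 1820^4096=858, 1820^8192=789, 1820^16384=884, 1820^32768=978, 1820^65536=1477, 1820^131072=897; 1820^199867 = 1820^1 * 1820^2 * 1820^8 * 1820^16 * 1820^32 * 1820^128 * 1820^1024 * 1820^2048 * 1820^65536 * 1820^131072 = 995 (mod 1961); answer 995
Part 2: W1 = 995; d = 12; f(2) = -3*(-43) - 1*(12) = 117; iterating: f(2)=117, f(3)=-308, f(4)=807, f(5)=-2113, f(6)=5532, f(7)=-14483, f(8)=37917, f(9)=-99268, f(10)=259887, f(11)=-680393, f(12)=1781292, f(13)=-4663483, f(14)=12209157, f(15)=-31963988, f(16)=83682807; answer 83682807

83682807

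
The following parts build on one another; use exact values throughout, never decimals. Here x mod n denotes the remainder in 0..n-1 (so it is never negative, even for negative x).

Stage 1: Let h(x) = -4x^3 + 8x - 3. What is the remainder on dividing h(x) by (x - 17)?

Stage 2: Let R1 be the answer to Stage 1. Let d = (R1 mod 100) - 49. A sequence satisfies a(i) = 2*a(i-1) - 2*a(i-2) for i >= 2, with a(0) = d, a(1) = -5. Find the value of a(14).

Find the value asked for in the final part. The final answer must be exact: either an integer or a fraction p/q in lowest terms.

Stage 1: remainder = value at the root: -4*(17)^3 + 8*(17)^1 - 3 = (-19652) + (136) + (-3) = -19519; answer -19519
Stage 2: R1 = -19519; d = 32; a(2) = 2*(-5) - 2*(32) = -74; iterating: a(2)=-74, a(3)=-138, a(4)=-128, a(5)=20, a(6)=296, a(7)=552, a(8)=512, a(9)=-80, a(10)=-1184, a(11)=-2208, a(12)=-2048, a(13)=320, a(14)=4736; answer 4736

4736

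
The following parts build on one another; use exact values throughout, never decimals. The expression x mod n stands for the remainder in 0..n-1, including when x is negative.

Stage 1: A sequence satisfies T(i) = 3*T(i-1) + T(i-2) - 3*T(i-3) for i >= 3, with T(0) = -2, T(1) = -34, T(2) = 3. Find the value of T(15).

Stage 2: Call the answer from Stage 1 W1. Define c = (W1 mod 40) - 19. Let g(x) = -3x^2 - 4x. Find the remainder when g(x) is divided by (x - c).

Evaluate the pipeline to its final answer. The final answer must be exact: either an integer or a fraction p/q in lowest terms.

Stage 1: T(3) = 3*(3) + 1*(-34) - 3*(-2) = -19; iterating: T(3)=-19, T(4)=48, T(5)=116, T(6)=453, T(7)=1331, T(8)=4098, T(9)=12266, T(10)=36903, T(11)=110681, T(12)=332148, T(13)=996416, T(14)=2989353, T(15)=8968031; answer 8968031
Stage 2: W1 = 8968031; c = 12; remainder = value at the root: -3*(12)^2 - 4*(12)^1 = (-432) + (-48) = -480; answer -480

-480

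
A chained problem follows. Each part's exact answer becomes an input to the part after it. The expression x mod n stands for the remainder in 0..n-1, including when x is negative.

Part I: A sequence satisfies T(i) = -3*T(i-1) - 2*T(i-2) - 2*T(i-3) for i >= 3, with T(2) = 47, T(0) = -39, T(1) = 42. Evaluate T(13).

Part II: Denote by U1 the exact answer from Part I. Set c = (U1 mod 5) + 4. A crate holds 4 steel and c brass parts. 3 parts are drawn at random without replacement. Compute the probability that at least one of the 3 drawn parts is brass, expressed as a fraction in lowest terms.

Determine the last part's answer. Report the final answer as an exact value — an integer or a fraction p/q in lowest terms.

161/165

Part I: T(3) = -3*(47) - 2*(42) - 2*(-39) = -147; iterating: T(3)=-147, T(4)=263, T(5)=-589, T(6)=1535, T(7)=-3953, T(8)=9967, T(9)=-25065, T(10)=63167, T(11)=-159305, T(12)=401711, T(13)=-1012857; answer -1012857
Part II: U1 = -1012857; c = 7; total draws C(11,3) = 165; complement C(4,3) = 4; favorable 165 - 4 = 161; P = 161/165; answer 161/165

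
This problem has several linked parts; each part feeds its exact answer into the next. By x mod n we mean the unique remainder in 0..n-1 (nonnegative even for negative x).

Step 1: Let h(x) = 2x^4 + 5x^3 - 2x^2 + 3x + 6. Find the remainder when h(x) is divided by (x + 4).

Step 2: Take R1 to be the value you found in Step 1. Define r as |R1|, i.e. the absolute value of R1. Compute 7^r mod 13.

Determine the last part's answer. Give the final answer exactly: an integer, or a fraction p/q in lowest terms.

4

Step 1: remainder = value at the root: 2*(-4)^4 + 5*(-4)^3 - 2*(-4)^2 + 3*(-4)^1 + 6 = (512) + (-320) + (-32) + (-12) + (6) = 154; answer 154
Step 2: R1 = 154; r = 154; squarings mod 13: 7^1=7, 7^2=10, 7^4=9, 7^8=3, 7^16=9, 7^32=3, 7^64=9, 7^128=3; 7^154 = 7^2 * 7^8 * 7^16 * 7^128 = 4 (mod 13); answer 4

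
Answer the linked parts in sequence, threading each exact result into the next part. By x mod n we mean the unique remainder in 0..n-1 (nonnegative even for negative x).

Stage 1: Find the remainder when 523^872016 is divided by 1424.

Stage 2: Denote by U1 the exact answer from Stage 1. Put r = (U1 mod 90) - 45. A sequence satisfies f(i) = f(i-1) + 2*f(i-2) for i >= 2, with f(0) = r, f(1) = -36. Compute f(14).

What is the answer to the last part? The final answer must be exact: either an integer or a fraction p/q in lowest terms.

Stage 1: squarings mod 1424: 523^1=523, 523^2=121, 523^4=401, 523^8=1313, 523^16=929, 523^32=97, 523^64=865, 523^128=625, 523^256=449, 523^512=817, 523^1024=1057, 523^2048=833, 523^4096=401, 523^8192=1313, 523^16384=929, 523^32768=97, 523^65536=865, 523^131072=625, 523^262144=449, 523^524288=817; 523^872016 = 523^16 * 523^64 * 523^512 * 523^1024 * 523^2048 * 523^16384 * 523^65536 * 523^262144 * 523^524288 = 833 (mod 1424); answer 833
Stage 2: U1 = 833; r = -22; f(2) = 1*(-36) + 2*(-22) = -80; iterating: f(2)=-80, f(3)=-152, f(4)=-312, f(5)=-616, f(6)=-1240, f(7)=-2472, f(8)=-4952, f(9)=-9896, f(10)=-19800, f(11)=-39592, f(12)=-79192, f(13)=-158376, f(14)=-316760; answer -316760

-316760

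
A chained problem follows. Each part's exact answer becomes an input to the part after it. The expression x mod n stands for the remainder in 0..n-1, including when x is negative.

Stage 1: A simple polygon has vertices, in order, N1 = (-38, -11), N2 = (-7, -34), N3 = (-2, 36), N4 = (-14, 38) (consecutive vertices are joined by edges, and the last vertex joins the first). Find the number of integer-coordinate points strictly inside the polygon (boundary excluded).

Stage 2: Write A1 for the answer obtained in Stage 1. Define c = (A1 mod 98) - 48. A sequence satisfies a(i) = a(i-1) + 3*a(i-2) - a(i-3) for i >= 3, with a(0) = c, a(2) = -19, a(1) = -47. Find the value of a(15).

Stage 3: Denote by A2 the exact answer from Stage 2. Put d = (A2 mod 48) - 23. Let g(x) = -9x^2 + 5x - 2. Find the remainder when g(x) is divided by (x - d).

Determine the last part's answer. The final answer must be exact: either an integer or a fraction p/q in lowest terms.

-166

Stage 1: cross terms: (-38*-34 - -7*-11)=1215, (-7*36 - -2*-34)=-320, (-2*38 - -14*36)=428, (-14*-11 - -38*38)=1598; twice the area = |2921| = 2921; area = 2921/2; boundary points = 1 + 5 + 2 + 1 = 9; strictly interior points = area - boundary/2 + 1 = 1457; answer 1457
Stage 2: A1 = 1457; c = 37; a(3) = 1*(-19) + 3*(-47) - 1*(37) = -197; iterating: a(3)=-197, a(4)=-207, a(5)=-779, a(6)=-1203, a(7)=-3333, a(8)=-6163, a(9)=-14959, a(10)=-30115, a(11)=-68829, a(12)=-144215, a(13)=-320587, a(14)=-684403, a(15)=-1501949; answer -1501949
Stage 3: A2 = -1501949; d = -4; remainder = value at the root: -9*(-4)^2 + 5*(-4)^1 - 2 = (-144) + (-20) + (-2) = -166; answer -166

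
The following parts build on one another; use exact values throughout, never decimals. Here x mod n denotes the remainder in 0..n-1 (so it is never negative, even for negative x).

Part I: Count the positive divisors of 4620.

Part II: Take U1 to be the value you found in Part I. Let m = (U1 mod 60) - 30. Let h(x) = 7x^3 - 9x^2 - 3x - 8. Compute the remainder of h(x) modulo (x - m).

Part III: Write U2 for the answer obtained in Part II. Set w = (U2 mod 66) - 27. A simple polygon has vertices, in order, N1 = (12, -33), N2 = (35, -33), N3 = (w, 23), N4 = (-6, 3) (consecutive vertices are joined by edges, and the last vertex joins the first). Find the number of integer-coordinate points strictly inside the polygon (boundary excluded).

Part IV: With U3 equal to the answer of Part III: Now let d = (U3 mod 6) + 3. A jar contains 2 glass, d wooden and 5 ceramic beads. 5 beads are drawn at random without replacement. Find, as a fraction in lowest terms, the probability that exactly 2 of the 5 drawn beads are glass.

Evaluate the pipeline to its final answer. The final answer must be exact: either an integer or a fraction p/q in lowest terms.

2/21

Part I: 4620 = 2^2 * 3 * 5 * 7 * 11; number of divisors = (2+1) * (1+1) * (1+1) * (1+1) * (1+1) = 48; answer 48
Part II: U1 = 48; m = 18; remainder = value at the root: 7*(18)^3 - 9*(18)^2 - 3*(18)^1 - 8 = (40824) + (-2916) + (-54) + (-8) = 37846; answer 37846
Part III: U2 = 37846; w = 1; cross terms: (12*-33 - 35*-33)=759, (35*23 - 1*-33)=838, (1*3 - -6*23)=141, (-6*-33 - 12*3)=162; twice the area = |1900| = 1900; area = 950; boundary points = 23 + 2 + 1 + 18 = 44; strictly interior points = area - boundary/2 + 1 = 929; answer 929
Part IV: U3 = 929; d = 8; total draws C(15,5) = 3003; favorable C(2,2)*C(13,3) = 286; P = 2/21; answer 2/21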